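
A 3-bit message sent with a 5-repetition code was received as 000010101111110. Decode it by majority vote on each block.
Split into 5-bit blocks and majority-vote each:
  block 1 = 00001: 1 ones, 4 zeros → 0
  block 2 = 01011: 3 ones, 2 zeros → 1
  block 3 = 11110: 4 ones, 1 zeros → 1
Decoded = 011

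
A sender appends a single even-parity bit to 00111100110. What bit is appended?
Sum of data bits: 0+0+1+1+1+1+0+0+1+1+0 = 6.
6 mod 2 = 0, so parity bit = 0.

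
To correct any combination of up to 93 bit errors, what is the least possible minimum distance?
Correcting t errors requires d_min ≥ 2t + 1 = 2·93 + 1 = 187.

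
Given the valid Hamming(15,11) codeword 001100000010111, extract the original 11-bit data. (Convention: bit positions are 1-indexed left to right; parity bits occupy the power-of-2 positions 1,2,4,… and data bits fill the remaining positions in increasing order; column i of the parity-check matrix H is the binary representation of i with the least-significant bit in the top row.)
Parity bits occupy power-of-2 positions; data bits are at positions {3,5,6,7,9,10,11,12,13,14,15} (1-indexed).
Extract: c[3]=1 c[5]=0 c[6]=0 c[7]=0 c[9]=0 c[10]=0 c[11]=1 c[12]=0 c[13]=1 c[14]=1 c[15]=1
Data = 10000010111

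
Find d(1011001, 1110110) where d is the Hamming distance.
XOR = 0101111, count of 1s = 5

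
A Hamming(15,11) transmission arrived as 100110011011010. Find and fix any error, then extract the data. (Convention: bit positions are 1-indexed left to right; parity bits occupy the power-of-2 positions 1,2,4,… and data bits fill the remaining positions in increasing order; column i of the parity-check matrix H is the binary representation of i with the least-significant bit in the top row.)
Syndrome s = H · r^T (mod 2), r = 100110011011010:
  s[0] = (101010101010101)·(100110011011010) mod 2 = 1+0+0+0+1+0+0+0+1+0+1+0+0+0+0 mod 2 = 0
  s[1] = (011001100110011)·(100110011011010) mod 2 = 0+0+0+0+0+0+0+0+0+0+1+0+0+1+0 mod 2 = 0
  s[2] = (000111100001111)·(100110011011010) mod 2 = 0+0+0+1+1+0+0+0+0+0+0+1+0+1+0 mod 2 = 0
  s[3] = (000000011111111)·(100110011011010) mod 2 = 0+0+0+0+0+0+0+1+1+0+1+1+0+1+0 mod 2 = 1
Syndrome = 0001
Column 8 of H equals this syndrome → error at bit 8 (1-indexed).
Flip bit 8: 100110011011010 → 100110001011010
Extract data bits at positions {3,5,6,7,9,10,11,12,13,14,15}: 01001011010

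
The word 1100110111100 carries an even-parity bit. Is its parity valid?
Sum of all bits: 1+1+0+0+1+1+0+1+1+1+1+0+0 = 8; 8 mod 2 = 0. Result is 0 → valid parity.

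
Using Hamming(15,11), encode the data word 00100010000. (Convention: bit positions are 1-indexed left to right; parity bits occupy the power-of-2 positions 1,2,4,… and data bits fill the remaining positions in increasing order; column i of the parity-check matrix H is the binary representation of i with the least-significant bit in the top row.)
Codeword c = d · G (mod 2), d = 00100010000:
  c[0] = d·G[:,0] = (00100010000)·(11011010101) mod 2 = 0+0+0+0+0+0+1+0+0+0+0 mod 2 = 1
  c[1] = d·G[:,1] = (00100010000)·(10110110011) mod 2 = 0+0+1+0+0+0+1+0+0+0+0 mod 2 = 0
  c[2] = d·G[:,2] = (00100010000)·(10000000000) mod 2 = 0+0+0+0+0+0+0+0+0+0+0 mod 2 = 0
  c[3] = d·G[:,3] = (00100010000)·(01110001111) mod 2 = 0+0+1+0+0+0+0+0+0+0+0 mod 2 = 1
  c[4] = d·G[:,4] = (00100010000)·(01000000000) mod 2 = 0+0+0+0+0+0+0+0+0+0+0 mod 2 = 0
  c[5] = d·G[:,5] = (00100010000)·(00100000000) mod 2 = 0+0+1+0+0+0+0+0+0+0+0 mod 2 = 1
  c[6] = d·G[:,6] = (00100010000)·(00010000000) mod 2 = 0+0+0+0+0+0+0+0+0+0+0 mod 2 = 0
  c[7] = d·G[:,7] = (00100010000)·(00001111111) mod 2 = 0+0+0+0+0+0+1+0+0+0+0 mod 2 = 1
  c[8] = d·G[:,8] = (00100010000)·(00001000000) mod 2 = 0+0+0+0+0+0+0+0+0+0+0 mod 2 = 0
  c[9] = d·G[:,9] = (00100010000)·(00000100000) mod 2 = 0+0+0+0+0+0+0+0+0+0+0 mod 2 = 0
  c[10] = d·G[:,10] = (00100010000)·(00000010000) mod 2 = 0+0+0+0+0+0+1+0+0+0+0 mod 2 = 1
  c[11] = d·G[:,11] = (00100010000)·(00000001000) mod 2 = 0+0+0+0+0+0+0+0+0+0+0 mod 2 = 0
  c[12] = d·G[:,12] = (00100010000)·(00000000100) mod 2 = 0+0+0+0+0+0+0+0+0+0+0 mod 2 = 0
  c[13] = d·G[:,13] = (00100010000)·(00000000010) mod 2 = 0+0+0+0+0+0+0+0+0+0+0 mod 2 = 0
  c[14] = d·G[:,14] = (00100010000)·(00000000001) mod 2 = 0+0+0+0+0+0+0+0+0+0+0 mod 2 = 0
Codeword = 100101010010000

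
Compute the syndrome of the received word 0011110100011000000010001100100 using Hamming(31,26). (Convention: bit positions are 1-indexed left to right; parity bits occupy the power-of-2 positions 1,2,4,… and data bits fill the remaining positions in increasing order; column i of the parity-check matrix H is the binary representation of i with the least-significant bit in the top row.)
Syndrome s = H · r^T (mod 2), r = 0011110100011000000010001100100:
  s[0] = (1010101010101010101010101010101)·(0011110100011000000010001100100) mod 2 = 0+0+1+0+1+0+0+0+0+0+0+0+1+0+0+0+0+0+0+0+1+0+0+0+1+0+0+0+1+0+0 mod 2 = 0
  s[1] = (0110011001100110011001100110011)·(0011110100011000000010001100100) mod 2 = 0+0+1+0+0+1+0+0+0+0+0+0+0+0+0+0+0+0+0+0+0+0+0+0+0+1+0+0+0+0+0 mod 2 = 1
  s[2] = (0001111000011110000111100001111)·(0011110100011000000010001100100) mod 2 = 0+0+0+1+1+1+0+0+0+0+0+1+1+0+0+0+0+0+0+0+1+0+0+0+0+0+0+0+1+0+0 mod 2 = 1
  s[3] = (0000000111111110000000011111111)·(0011110100011000000010001100100) mod 2 = 0+0+0+0+0+0+0+1+0+0+0+1+1+0+0+0+0+0+0+0+0+0+0+0+1+1+0+0+1+0+0 mod 2 = 0
  s[4] = (0000000000000001111111111111111)·(0011110100011000000010001100100) mod 2 = 0+0+0+0+0+0+0+0+0+0+0+0+0+0+0+0+0+0+0+0+1+0+0+0+1+1+0+0+1+0+0 mod 2 = 0
Syndrome = 01100
Non-zero syndrome: error at position 6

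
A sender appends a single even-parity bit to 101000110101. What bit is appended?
Sum of data bits: 1+0+1+0+0+0+1+1+0+1+0+1 = 6.
6 mod 2 = 0, so parity bit = 0.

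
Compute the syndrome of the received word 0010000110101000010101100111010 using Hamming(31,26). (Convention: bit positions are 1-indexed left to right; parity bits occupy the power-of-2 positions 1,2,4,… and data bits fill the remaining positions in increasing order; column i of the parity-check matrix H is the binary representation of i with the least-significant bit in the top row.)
Syndrome s = H · r^T (mod 2), r = 0010000110101000010101100111010:
  s[0] = (1010101010101010101010101010101)·(0010000110101000010101100111010) mod 2 = 0+0+1+0+0+0+0+0+1+0+1+0+1+0+0+0+0+0+0+0+0+0+1+0+0+0+1+0+0+0+0 mod 2 = 0
  s[1] = (0110011001100110011001100110011)·(0010000110101000010101100111010) mod 2 = 0+0+1+0+0+0+0+0+0+0+1+0+0+0+0+0+0+1+0+0+0+1+1+0+0+1+1+0+0+1+0 mod 2 = 0
  s[2] = (0001111000011110000111100001111)·(0010000110101000010101100111010) mod 2 = 0+0+0+0+0+0+0+0+0+0+0+0+1+0+0+0+0+0+0+1+0+1+1+0+0+0+0+1+0+1+0 mod 2 = 0
  s[3] = (0000000111111110000000011111111)·(0010000110101000010101100111010) mod 2 = 0+0+0+0+0+0+0+1+1+0+1+0+1+0+0+0+0+0+0+0+0+0+0+0+0+1+1+1+0+1+0 mod 2 = 0
  s[4] = (0000000000000001111111111111111)·(0010000110101000010101100111010) mod 2 = 0+0+0+0+0+0+0+0+0+0+0+0+0+0+0+0+0+1+0+1+0+1+1+0+0+1+1+1+0+1+0 mod 2 = 0
Syndrome = 00000
s = 0: no error detected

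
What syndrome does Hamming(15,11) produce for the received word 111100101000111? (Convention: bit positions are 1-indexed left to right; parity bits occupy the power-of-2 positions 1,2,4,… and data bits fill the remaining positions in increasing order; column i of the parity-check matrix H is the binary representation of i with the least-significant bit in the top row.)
Syndrome s = H · r^T (mod 2), r = 111100101000111:
  s[0] = (101010101010101)·(111100101000111) mod 2 = 1+0+1+0+0+0+1+0+1+0+0+0+1+0+1 mod 2 = 0
  s[1] = (011001100110011)·(111100101000111) mod 2 = 0+1+1+0+0+0+1+0+0+0+0+0+0+1+1 mod 2 = 1
  s[2] = (000111100001111)·(111100101000111) mod 2 = 0+0+0+1+0+0+1+0+0+0+0+0+1+1+1 mod 2 = 1
  s[3] = (000000011111111)·(111100101000111) mod 2 = 0+0+0+0+0+0+0+0+1+0+0+0+1+1+1 mod 2 = 0
Syndrome = 0110
Non-zero syndrome: error at position 6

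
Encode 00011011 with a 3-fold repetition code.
Repeat each bit 3× and concatenate:
0→000  0→000  0→000  1→111  1→111  0→000  1→111  1→111
Codeword = 000000000111111000111111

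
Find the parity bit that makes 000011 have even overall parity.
Sum of data bits: 0+0+0+0+1+1 = 2.
2 mod 2 = 0, so parity bit = 0.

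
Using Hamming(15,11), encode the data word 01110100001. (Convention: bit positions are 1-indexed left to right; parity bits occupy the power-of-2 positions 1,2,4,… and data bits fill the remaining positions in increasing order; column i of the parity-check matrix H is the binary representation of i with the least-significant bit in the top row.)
Codeword c = d · G (mod 2), d = 01110100001:
  c[0] = d·G[:,0] = (01110100001)·(11011010101) mod 2 = 0+1+0+1+0+0+0+0+0+0+1 mod 2 = 1
  c[1] = d·G[:,1] = (01110100001)·(10110110011) mod 2 = 0+0+1+1+0+1+0+0+0+0+1 mod 2 = 0
  c[2] = d·G[:,2] = (01110100001)·(10000000000) mod 2 = 0+0+0+0+0+0+0+0+0+0+0 mod 2 = 0
  c[3] = d·G[:,3] = (01110100001)·(01110001111) mod 2 = 0+1+1+1+0+0+0+0+0+0+1 mod 2 = 0
  c[4] = d·G[:,4] = (01110100001)·(01000000000) mod 2 = 0+1+0+0+0+0+0+0+0+0+0 mod 2 = 1
  c[5] = d·G[:,5] = (01110100001)·(00100000000) mod 2 = 0+0+1+0+0+0+0+0+0+0+0 mod 2 = 1
  c[6] = d·G[:,6] = (01110100001)·(00010000000) mod 2 = 0+0+0+1+0+0+0+0+0+0+0 mod 2 = 1
  c[7] = d·G[:,7] = (01110100001)·(00001111111) mod 2 = 0+0+0+0+0+1+0+0+0+0+1 mod 2 = 0
  c[8] = d·G[:,8] = (01110100001)·(00001000000) mod 2 = 0+0+0+0+0+0+0+0+0+0+0 mod 2 = 0
  c[9] = d·G[:,9] = (01110100001)·(00000100000) mod 2 = 0+0+0+0+0+1+0+0+0+0+0 mod 2 = 1
  c[10] = d·G[:,10] = (01110100001)·(00000010000) mod 2 = 0+0+0+0+0+0+0+0+0+0+0 mod 2 = 0
  c[11] = d·G[:,11] = (01110100001)·(00000001000) mod 2 = 0+0+0+0+0+0+0+0+0+0+0 mod 2 = 0
  c[12] = d·G[:,12] = (01110100001)·(00000000100) mod 2 = 0+0+0+0+0+0+0+0+0+0+0 mod 2 = 0
  c[13] = d·G[:,13] = (01110100001)·(00000000010) mod 2 = 0+0+0+0+0+0+0+0+0+0+0 mod 2 = 0
  c[14] = d·G[:,14] = (01110100001)·(00000000001) mod 2 = 0+0+0+0+0+0+0+0+0+0+1 mod 2 = 1
Codeword = 100011100100001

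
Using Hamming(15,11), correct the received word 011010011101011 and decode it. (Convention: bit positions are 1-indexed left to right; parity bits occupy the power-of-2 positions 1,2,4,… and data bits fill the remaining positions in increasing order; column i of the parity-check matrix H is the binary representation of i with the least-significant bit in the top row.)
Syndrome s = H · r^T (mod 2), r = 011010011101011:
  s[0] = (101010101010101)·(011010011101011) mod 2 = 0+0+1+0+1+0+0+0+1+0+0+0+0+0+1 mod 2 = 0
  s[1] = (011001100110011)·(011010011101011) mod 2 = 0+1+1+0+0+0+0+0+0+1+0+0+0+1+1 mod 2 = 1
  s[2] = (000111100001111)·(011010011101011) mod 2 = 0+0+0+0+1+0+0+0+0+0+0+1+0+1+1 mod 2 = 0
  s[3] = (000000011111111)·(011010011101011) mod 2 = 0+0+0+0+0+0+0+1+1+1+0+1+0+1+1 mod 2 = 0
Syndrome = 0100
Column 2 of H equals this syndrome → error at bit 2 (1-indexed).
Flip bit 2: 011010011101011 → 001010011101011
Extract data bits at positions {3,5,6,7,9,10,11,12,13,14,15}: 11001101011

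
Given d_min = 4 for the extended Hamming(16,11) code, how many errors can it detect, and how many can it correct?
Detection only: up to d_min − 1 = 3 errors.
Correction: up to ⌊(d_min − 1)/2⌋ = ⌊3/2⌋ = 1 errors.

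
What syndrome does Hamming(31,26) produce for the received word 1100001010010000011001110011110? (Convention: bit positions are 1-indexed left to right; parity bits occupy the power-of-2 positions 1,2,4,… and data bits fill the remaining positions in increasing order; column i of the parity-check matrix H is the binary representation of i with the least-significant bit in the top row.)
Syndrome s = H · r^T (mod 2), r = 1100001010010000011001110011110:
  s[0] = (1010101010101010101010101010101)·(1100001010010000011001110011110) mod 2 = 1+0+0+0+0+0+1+0+1+0+0+0+0+0+0+0+0+0+1+0+0+0+1+0+0+0+1+0+1+0+0 mod 2 = 1
  s[1] = (0110011001100110011001100110011)·(1100001010010000011001110011110) mod 2 = 0+1+0+0+0+0+1+0+0+0+0+0+0+0+0+0+0+1+1+0+0+1+1+0+0+0+1+0+0+1+0 mod 2 = 0
  s[2] = (0001111000011110000111100001111)·(1100001010010000011001110011110) mod 2 = 0+0+0+0+0+0+1+0+0+0+0+1+0+0+0+0+0+0+0+0+0+1+1+0+0+0+0+1+1+1+0 mod 2 = 1
  s[3] = (0000000111111110000000011111111)·(1100001010010000011001110011110) mod 2 = 0+0+0+0+0+0+0+0+1+0+0+1+0+0+0+0+0+0+0+0+0+0+0+1+0+0+1+1+1+1+0 mod 2 = 1
  s[4] = (0000000000000001111111111111111)·(1100001010010000011001110011110) mod 2 = 0+0+0+0+0+0+0+0+0+0+0+0+0+0+0+0+0+1+1+0+0+1+1+1+0+0+1+1+1+1+0 mod 2 = 1
Syndrome = 10111
Non-zero syndrome: error at position 29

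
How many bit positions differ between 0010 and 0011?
XOR = 0001, count of 1s = 1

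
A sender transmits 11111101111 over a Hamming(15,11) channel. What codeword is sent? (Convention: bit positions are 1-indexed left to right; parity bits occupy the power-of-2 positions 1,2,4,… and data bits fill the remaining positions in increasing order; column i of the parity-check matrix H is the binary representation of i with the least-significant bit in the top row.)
Codeword c = d · G (mod 2), d = 11111101111:
  c[0] = d·G[:,0] = (11111101111)·(11011010101) mod 2 = 1+1+0+1+1+0+0+0+1+0+1 mod 2 = 0
  c[1] = d·G[:,1] = (11111101111)·(10110110011) mod 2 = 1+0+1+1+0+1+0+0+0+1+1 mod 2 = 0
  c[2] = d·G[:,2] = (11111101111)·(10000000000) mod 2 = 1+0+0+0+0+0+0+0+0+0+0 mod 2 = 1
  c[3] = d·G[:,3] = (11111101111)·(01110001111) mod 2 = 0+1+1+1+0+0+0+1+1+1+1 mod 2 = 1
  c[4] = d·G[:,4] = (11111101111)·(01000000000) mod 2 = 0+1+0+0+0+0+0+0+0+0+0 mod 2 = 1
  c[5] = d·G[:,5] = (11111101111)·(00100000000) mod 2 = 0+0+1+0+0+0+0+0+0+0+0 mod 2 = 1
  c[6] = d·G[:,6] = (11111101111)·(00010000000) mod 2 = 0+0+0+1+0+0+0+0+0+0+0 mod 2 = 1
  c[7] = d·G[:,7] = (11111101111)·(00001111111) mod 2 = 0+0+0+0+1+1+0+1+1+1+1 mod 2 = 0
  c[8] = d·G[:,8] = (11111101111)·(00001000000) mod 2 = 0+0+0+0+1+0+0+0+0+0+0 mod 2 = 1
  c[9] = d·G[:,9] = (11111101111)·(00000100000) mod 2 = 0+0+0+0+0+1+0+0+0+0+0 mod 2 = 1
  c[10] = d·G[:,10] = (11111101111)·(00000010000) mod 2 = 0+0+0+0+0+0+0+0+0+0+0 mod 2 = 0
  c[11] = d·G[:,11] = (11111101111)·(00000001000) mod 2 = 0+0+0+0+0+0+0+1+0+0+0 mod 2 = 1
  c[12] = d·G[:,12] = (11111101111)·(00000000100) mod 2 = 0+0+0+0+0+0+0+0+1+0+0 mod 2 = 1
  c[13] = d·G[:,13] = (11111101111)·(00000000010) mod 2 = 0+0+0+0+0+0+0+0+0+1+0 mod 2 = 1
  c[14] = d·G[:,14] = (11111101111)·(00000000001) mod 2 = 0+0+0+0+0+0+0+0+0+0+1 mod 2 = 1
Codeword = 001111101101111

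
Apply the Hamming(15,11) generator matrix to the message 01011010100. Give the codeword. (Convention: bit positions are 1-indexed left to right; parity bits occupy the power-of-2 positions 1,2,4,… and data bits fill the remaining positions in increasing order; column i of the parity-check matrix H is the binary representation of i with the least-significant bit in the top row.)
Codeword c = d · G (mod 2), d = 01011010100:
  c[0] = d·G[:,0] = (01011010100)·(11011010101) mod 2 = 0+1+0+1+1+0+1+0+1+0+0 mod 2 = 1
  c[1] = d·G[:,1] = (01011010100)·(10110110011) mod 2 = 0+0+0+1+0+0+1+0+0+0+0 mod 2 = 0
  c[2] = d·G[:,2] = (01011010100)·(10000000000) mod 2 = 0+0+0+0+0+0+0+0+0+0+0 mod 2 = 0
  c[3] = d·G[:,3] = (01011010100)·(01110001111) mod 2 = 0+1+0+1+0+0+0+0+1+0+0 mod 2 = 1
  c[4] = d·G[:,4] = (01011010100)·(01000000000) mod 2 = 0+1+0+0+0+0+0+0+0+0+0 mod 2 = 1
  c[5] = d·G[:,5] = (01011010100)·(00100000000) mod 2 = 0+0+0+0+0+0+0+0+0+0+0 mod 2 = 0
  c[6] = d·G[:,6] = (01011010100)·(00010000000) mod 2 = 0+0+0+1+0+0+0+0+0+0+0 mod 2 = 1
  c[7] = d·G[:,7] = (01011010100)·(00001111111) mod 2 = 0+0+0+0+1+0+1+0+1+0+0 mod 2 = 1
  c[8] = d·G[:,8] = (01011010100)·(00001000000) mod 2 = 0+0+0+0+1+0+0+0+0+0+0 mod 2 = 1
  c[9] = d·G[:,9] = (01011010100)·(00000100000) mod 2 = 0+0+0+0+0+0+0+0+0+0+0 mod 2 = 0
  c[10] = d·G[:,10] = (01011010100)·(00000010000) mod 2 = 0+0+0+0+0+0+1+0+0+0+0 mod 2 = 1
  c[11] = d·G[:,11] = (01011010100)·(00000001000) mod 2 = 0+0+0+0+0+0+0+0+0+0+0 mod 2 = 0
  c[12] = d·G[:,12] = (01011010100)·(00000000100) mod 2 = 0+0+0+0+0+0+0+0+1+0+0 mod 2 = 1
  c[13] = d·G[:,13] = (01011010100)·(00000000010) mod 2 = 0+0+0+0+0+0+0+0+0+0+0 mod 2 = 0
  c[14] = d·G[:,14] = (01011010100)·(00000000001) mod 2 = 0+0+0+0+0+0+0+0+0+0+0 mod 2 = 0
Codeword = 100110111010100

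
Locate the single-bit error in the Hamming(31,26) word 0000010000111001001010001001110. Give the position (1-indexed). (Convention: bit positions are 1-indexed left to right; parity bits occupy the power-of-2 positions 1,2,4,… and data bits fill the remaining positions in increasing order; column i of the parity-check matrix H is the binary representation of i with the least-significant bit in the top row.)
Syndrome s = H · r^T (mod 2), r = 0000010000111001001010001001110:
  s[0] = (1010101010101010101010101010101)·(0000010000111001001010001001110) mod 2 = 0+0+0+0+0+0+0+0+0+0+1+0+1+0+0+0+0+0+1+0+1+0+0+0+1+0+0+0+1+0+0 mod 2 = 0
  s[1] = (0110011001100110011001100110011)·(0000010000111001001010001001110) mod 2 = 0+0+0+0+0+1+0+0+0+0+1+0+0+0+0+0+0+0+1+0+0+0+0+0+0+0+0+0+0+1+0 mod 2 = 0
  s[2] = (0001111000011110000111100001111)·(0000010000111001001010001001110) mod 2 = 0+0+0+0+0+1+0+0+0+0+0+1+1+0+0+0+0+0+0+0+1+0+0+0+0+0+0+1+1+1+0 mod 2 = 1
  s[3] = (0000000111111110000000011111111)·(0000010000111001001010001001110) mod 2 = 0+0+0+0+0+0+0+0+0+0+1+1+1+0+0+0+0+0+0+0+0+0+0+0+1+0+0+1+1+1+0 mod 2 = 1
  s[4] = (0000000000000001111111111111111)·(0000010000111001001010001001110) mod 2 = 0+0+0+0+0+0+0+0+0+0+0+0+0+0+0+1+0+0+1+0+1+0+0+0+1+0+0+1+1+1+0 mod 2 = 1
Syndrome = 00111
Column i of H is the binary representation of i, so the syndrome is the binary index of the flipped bit.
Read s = 00111 with s[0] as LSB: 0·2^0 + 0·2^1 + 1·2^2 + 1·2^3 + 1·2^4 = 28.
Error is at bit position 28.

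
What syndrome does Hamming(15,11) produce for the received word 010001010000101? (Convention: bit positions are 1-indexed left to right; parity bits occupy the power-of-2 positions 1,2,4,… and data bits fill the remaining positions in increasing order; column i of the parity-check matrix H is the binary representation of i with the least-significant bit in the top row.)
Syndrome s = H · r^T (mod 2), r = 010001010000101:
  s[0] = (101010101010101)·(010001010000101) mod 2 = 0+0+0+0+0+0+0+0+0+0+0+0+1+0+1 mod 2 = 0
  s[1] = (011001100110011)·(010001010000101) mod 2 = 0+1+0+0+0+1+0+0+0+0+0+0+0+0+1 mod 2 = 1
  s[2] = (000111100001111)·(010001010000101) mod 2 = 0+0+0+0+0+1+0+0+0+0+0+0+1+0+1 mod 2 = 1
  s[3] = (000000011111111)·(010001010000101) mod 2 = 0+0+0+0+0+0+0+1+0+0+0+0+1+0+1 mod 2 = 1
Syndrome = 0111
Non-zero syndrome: error at position 14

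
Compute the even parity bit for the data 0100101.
Sum of data bits: 0+1+0+0+1+0+1 = 3.
3 mod 2 = 1, so parity bit = 1.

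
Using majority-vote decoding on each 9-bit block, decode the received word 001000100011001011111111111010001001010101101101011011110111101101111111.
Split into 9-bit blocks and majority-vote each:
  block 1 = 001000100: 2 ones, 7 zeros → 0
  block 2 = 011001011: 5 ones, 4 zeros → 1
  block 3 = 111111111: 9 ones, 0 zeros → 1
  block 4 = 010001001: 3 ones, 6 zeros → 0
  block 5 = 010101101: 5 ones, 4 zeros → 1
  block 6 = 101011011: 6 ones, 3 zeros → 1
  block 7 = 110111101: 7 ones, 2 zeros → 1
  block 8 = 101111111: 8 ones, 1 zeros → 1
Decoded = 01101111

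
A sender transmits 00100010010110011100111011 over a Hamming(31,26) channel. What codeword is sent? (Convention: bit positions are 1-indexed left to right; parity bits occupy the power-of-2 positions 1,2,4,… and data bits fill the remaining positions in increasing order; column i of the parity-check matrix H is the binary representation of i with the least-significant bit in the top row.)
Codeword c = d · G (mod 2), d = 00100010010110011100111011:
  c[0] = d·G[:,0] = (00100010010110011100111011)·(11011010101101010101010101) mod 2 = 0+0+0+0+0+0+1+0+0+0+0+1+0+0+0+1+0+1+0+0+0+1+0+0+0+1 mod 2 = 0
  c[1] = d·G[:,1] = (00100010010110011100111011)·(10110110011011001100110011) mod 2 = 0+0+1+0+0+0+1+0+0+1+0+0+1+0+0+0+1+1+0+0+1+1+0+0+1+1 mod 2 = 0
  c[2] = d·G[:,2] = (00100010010110011100111011)·(10000000000000000000000000) mod 2 = 0+0+0+0+0+0+0+0+0+0+0+0+0+0+0+0+0+0+0+0+0+0+0+0+0+0 mod 2 = 0
  c[3] = d·G[:,3] = (00100010010110011100111011)·(01110001111000111100001111) mod 2 = 0+0+1+0+0+0+0+0+0+1+0+0+0+0+0+1+1+1+0+0+0+0+1+0+1+1 mod 2 = 0
  c[4] = d·G[:,4] = (00100010010110011100111011)·(01000000000000000000000000) mod 2 = 0+0+0+0+0+0+0+0+0+0+0+0+0+0+0+0+0+0+0+0+0+0+0+0+0+0 mod 2 = 0
  c[5] = d·G[:,5] = (00100010010110011100111011)·(00100000000000000000000000) mod 2 = 0+0+1+0+0+0+0+0+0+0+0+0+0+0+0+0+0+0+0+0+0+0+0+0+0+0 mod 2 = 1
  c[6] = d·G[:,6] = (00100010010110011100111011)·(00010000000000000000000000) mod 2 = 0+0+0+0+0+0+0+0+0+0+0+0+0+0+0+0+0+0+0+0+0+0+0+0+0+0 mod 2 = 0
  c[7] = d·G[:,7] = (00100010010110011100111011)·(00001111111000000011111111) mod 2 = 0+0+0+0+0+0+1+0+0+1+0+0+0+0+0+0+0+0+0+0+1+1+1+0+1+1 mod 2 = 1
  c[8] = d·G[:,8] = (00100010010110011100111011)·(00001000000000000000000000) mod 2 = 0+0+0+0+0+0+0+0+0+0+0+0+0+0+0+0+0+0+0+0+0+0+0+0+0+0 mod 2 = 0
  c[9] = d·G[:,9] = (00100010010110011100111011)·(00000100000000000000000000) mod 2 = 0+0+0+0+0+0+0+0+0+0+0+0+0+0+0+0+0+0+0+0+0+0+0+0+0+0 mod 2 = 0
  c[10] = d·G[:,10] = (00100010010110011100111011)·(00000010000000000000000000) mod 2 = 0+0+0+0+0+0+1+0+0+0+0+0+0+0+0+0+0+0+0+0+0+0+0+0+0+0 mod 2 = 1
  c[11] = d·G[:,11] = (00100010010110011100111011)·(00000001000000000000000000) mod 2 = 0+0+0+0+0+0+0+0+0+0+0+0+0+0+0+0+0+0+0+0+0+0+0+0+0+0 mod 2 = 0
  c[12] = d·G[:,12] = (00100010010110011100111011)·(00000000100000000000000000) mod 2 = 0+0+0+0+0+0+0+0+0+0+0+0+0+0+0+0+0+0+0+0+0+0+0+0+0+0 mod 2 = 0
  c[13] = d·G[:,13] = (00100010010110011100111011)·(00000000010000000000000000) mod 2 = 0+0+0+0+0+0+0+0+0+1+0+0+0+0+0+0+0+0+0+0+0+0+0+0+0+0 mod 2 = 1
  c[14] = d·G[:,14] = (00100010010110011100111011)·(00000000001000000000000000) mod 2 = 0+0+0+0+0+0+0+0+0+0+0+0+0+0+0+0+0+0+0+0+0+0+0+0+0+0 mod 2 = 0
  c[15] = d·G[:,15] = (00100010010110011100111011)·(00000000000111111111111111) mod 2 = 0+0+0+0+0+0+0+0+0+0+0+1+1+0+0+1+1+1+0+0+1+1+1+0+1+1 mod 2 = 0
  c[16] = d·G[:,16] = (00100010010110011100111011)·(00000000000100000000000000) mod 2 = 0+0+0+0+0+0+0+0+0+0+0+1+0+0+0+0+0+0+0+0+0+0+0+0+0+0 mod 2 = 1
  c[17] = d·G[:,17] = (00100010010110011100111011)·(00000000000010000000000000) mod 2 = 0+0+0+0+0+0+0+0+0+0+0+0+1+0+0+0+0+0+0+0+0+0+0+0+0+0 mod 2 = 1
  c[18] = d·G[:,18] = (00100010010110011100111011)·(00000000000001000000000000) mod 2 = 0+0+0+0+0+0+0+0+0+0+0+0+0+0+0+0+0+0+0+0+0+0+0+0+0+0 mod 2 = 0
  c[19] = d·G[:,19] = (00100010010110011100111011)·(00000000000000100000000000) mod 2 = 0+0+0+0+0+0+0+0+0+0+0+0+0+0+0+0+0+0+0+0+0+0+0+0+0+0 mod 2 = 0
  c[20] = d·G[:,20] = (00100010010110011100111011)·(00000000000000010000000000) mod 2 = 0+0+0+0+0+0+0+0+0+0+0+0+0+0+0+1+0+0+0+0+0+0+0+0+0+0 mod 2 = 1
  c[21] = d·G[:,21] = (00100010010110011100111011)·(00000000000000001000000000) mod 2 = 0+0+0+0+0+0+0+0+0+0+0+0+0+0+0+0+1+0+0+0+0+0+0+0+0+0 mod 2 = 1
  c[22] = d·G[:,22] = (00100010010110011100111011)·(00000000000000000100000000) mod 2 = 0+0+0+0+0+0+0+0+0+0+0+0+0+0+0+0+0+1+0+0+0+0+0+0+0+0 mod 2 = 1
  c[23] = d·G[:,23] = (00100010010110011100111011)·(00000000000000000010000000) mod 2 = 0+0+0+0+0+0+0+0+0+0+0+0+0+0+0+0+0+0+0+0+0+0+0+0+0+0 mod 2 = 0
  c[24] = d·G[:,24] = (00100010010110011100111011)·(00000000000000000001000000) mod 2 = 0+0+0+0+0+0+0+0+0+0+0+0+0+0+0+0+0+0+0+0+0+0+0+0+0+0 mod 2 = 0
  c[25] = d·G[:,25] = (00100010010110011100111011)·(00000000000000000000100000) mod 2 = 0+0+0+0+0+0+0+0+0+0+0+0+0+0+0+0+0+0+0+0+1+0+0+0+0+0 mod 2 = 1
  c[26] = d·G[:,26] = (00100010010110011100111011)·(00000000000000000000010000) mod 2 = 0+0+0+0+0+0+0+0+0+0+0+0+0+0+0+0+0+0+0+0+0+1+0+0+0+0 mod 2 = 1
  c[27] = d·G[:,27] = (00100010010110011100111011)·(00000000000000000000001000) mod 2 = 0+0+0+0+0+0+0+0+0+0+0+0+0+0+0+0+0+0+0+0+0+0+1+0+0+0 mod 2 = 1
  c[28] = d·G[:,28] = (00100010010110011100111011)·(00000000000000000000000100) mod 2 = 0+0+0+0+0+0+0+0+0+0+0+0+0+0+0+0+0+0+0+0+0+0+0+0+0+0 mod 2 = 0
  c[29] = d·G[:,29] = (00100010010110011100111011)·(00000000000000000000000010) mod 2 = 0+0+0+0+0+0+0+0+0+0+0+0+0+0+0+0+0+0+0+0+0+0+0+0+1+0 mod 2 = 1
  c[30] = d·G[:,30] = (00100010010110011100111011)·(00000000000000000000000001) mod 2 = 0+0+0+0+0+0+0+0+0+0+0+0+0+0+0+0+0+0+0+0+0+0+0+0+0+1 mod 2 = 1
Codeword = 0000010100100100110011100111011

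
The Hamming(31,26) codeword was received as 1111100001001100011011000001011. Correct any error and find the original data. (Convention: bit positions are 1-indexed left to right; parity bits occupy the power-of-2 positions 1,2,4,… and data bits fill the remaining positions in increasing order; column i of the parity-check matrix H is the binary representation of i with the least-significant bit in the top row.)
Syndrome s = H · r^T (mod 2), r = 1111100001001100011011000001011:
  s[0] = (1010101010101010101010101010101)·(1111100001001100011011000001011) mod 2 = 1+0+1+0+1+0+0+0+0+0+0+0+1+0+0+0+0+0+1+0+1+0+0+0+0+0+0+0+0+0+1 mod 2 = 1
  s[1] = (0110011001100110011001100110011)·(1111100001001100011011000001011) mod 2 = 0+1+1+0+0+0+0+0+0+1+0+0+0+1+0+0+0+1+1+0+0+1+0+0+0+0+0+0+0+1+1 mod 2 = 1
  s[2] = (0001111000011110000111100001111)·(1111100001001100011011000001011) mod 2 = 0+0+0+1+1+0+0+0+0+0+0+0+1+1+0+0+0+0+0+0+1+1+0+0+0+0+0+1+0+1+1 mod 2 = 1
  s[3] = (0000000111111110000000011111111)·(1111100001001100011011000001011) mod 2 = 0+0+0+0+0+0+0+0+0+1+0+0+1+1+0+0+0+0+0+0+0+0+0+0+0+0+0+1+0+1+1 mod 2 = 0
  s[4] = (0000000000000001111111111111111)·(1111100001001100011011000001011) mod 2 = 0+0+0+0+0+0+0+0+0+0+0+0+0+0+0+0+0+1+1+0+1+1+0+0+0+0+0+1+0+1+1 mod 2 = 1
Syndrome = 11101
Column 23 of H equals this syndrome → error at bit 23 (1-indexed).
Flip bit 23: 1111100001001100011011000001011 → 1111100001001100011011100001011
Extract data bits at positions {3,5,6,7,9,10,11,12,13,14,15,17,18,19,20,21,22,23,24,25,26,27,28,29,30,31}: 11000100110011011100001011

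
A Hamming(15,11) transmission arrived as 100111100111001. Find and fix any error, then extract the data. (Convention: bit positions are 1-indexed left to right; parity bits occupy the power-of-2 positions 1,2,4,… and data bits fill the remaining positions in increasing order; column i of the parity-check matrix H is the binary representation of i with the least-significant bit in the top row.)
Syndrome s = H · r^T (mod 2), r = 100111100111001:
  s[0] = (101010101010101)·(100111100111001) mod 2 = 1+0+0+0+1+0+1+0+0+0+1+0+0+0+1 mod 2 = 1
  s[1] = (011001100110011)·(100111100111001) mod 2 = 0+0+0+0+0+1+1+0+0+1+1+0+0+0+1 mod 2 = 1
  s[2] = (000111100001111)·(100111100111001) mod 2 = 0+0+0+1+1+1+1+0+0+0+0+1+0+0+1 mod 2 = 0
  s[3] = (000000011111111)·(100111100111001) mod 2 = 0+0+0+0+0+0+0+0+0+1+1+1+0+0+1 mod 2 = 0
Syndrome = 1100
Column 3 of H equals this syndrome → error at bit 3 (1-indexed).
Flip bit 3: 100111100111001 → 101111100111001
Extract data bits at positions {3,5,6,7,9,10,11,12,13,14,15}: 11110111001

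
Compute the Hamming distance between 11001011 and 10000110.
XOR = 01001101, count of 1s = 4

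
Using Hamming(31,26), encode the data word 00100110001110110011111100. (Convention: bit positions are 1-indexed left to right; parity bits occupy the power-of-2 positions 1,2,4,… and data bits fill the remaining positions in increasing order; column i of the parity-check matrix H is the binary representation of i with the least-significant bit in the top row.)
Codeword c = d · G (mod 2), d = 00100110001110110011111100:
  c[0] = d·G[:,0] = (00100110001110110011111100)·(11011010101101010101010101) mod 2 = 0+0+0+0+0+0+1+0+0+0+1+1+0+0+0+1+0+0+0+1+0+1+0+1+0+0 mod 2 = 1
  c[1] = d·G[:,1] = (00100110001110110011111100)·(10110110011011001100110011) mod 2 = 0+0+1+0+0+1+1+0+0+0+1+0+1+0+0+0+0+0+0+0+1+1+0+0+0+0 mod 2 = 1
  c[2] = d·G[:,2] = (00100110001110110011111100)·(10000000000000000000000000) mod 2 = 0+0+0+0+0+0+0+0+0+0+0+0+0+0+0+0+0+0+0+0+0+0+0+0+0+0 mod 2 = 0
  c[3] = d·G[:,3] = (00100110001110110011111100)·(01110001111000111100001111) mod 2 = 0+0+1+0+0+0+0+0+0+0+1+0+0+0+1+1+0+0+0+0+0+0+1+1+0+0 mod 2 = 0
  c[4] = d·G[:,4] = (00100110001110110011111100)·(01000000000000000000000000) mod 2 = 0+0+0+0+0+0+0+0+0+0+0+0+0+0+0+0+0+0+0+0+0+0+0+0+0+0 mod 2 = 0
  c[5] = d·G[:,5] = (00100110001110110011111100)·(00100000000000000000000000) mod 2 = 0+0+1+0+0+0+0+0+0+0+0+0+0+0+0+0+0+0+0+0+0+0+0+0+0+0 mod 2 = 1
  c[6] = d·G[:,6] = (00100110001110110011111100)·(00010000000000000000000000) mod 2 = 0+0+0+0+0+0+0+0+0+0+0+0+0+0+0+0+0+0+0+0+0+0+0+0+0+0 mod 2 = 0
  c[7] = d·G[:,7] = (00100110001110110011111100)·(00001111111000000011111111) mod 2 = 0+0+0+0+0+1+1+0+0+0+1+0+0+0+0+0+0+0+1+1+1+1+1+1+0+0 mod 2 = 1
  c[8] = d·G[:,8] = (00100110001110110011111100)·(00001000000000000000000000) mod 2 = 0+0+0+0+0+0+0+0+0+0+0+0+0+0+0+0+0+0+0+0+0+0+0+0+0+0 mod 2 = 0
  c[9] = d·G[:,9] = (00100110001110110011111100)·(00000100000000000000000000) mod 2 = 0+0+0+0+0+1+0+0+0+0+0+0+0+0+0+0+0+0+0+0+0+0+0+0+0+0 mod 2 = 1
  c[10] = d·G[:,10] = (00100110001110110011111100)·(00000010000000000000000000) mod 2 = 0+0+0+0+0+0+1+0+0+0+0+0+0+0+0+0+0+0+0+0+0+0+0+0+0+0 mod 2 = 1
  c[11] = d·G[:,11] = (00100110001110110011111100)·(00000001000000000000000000) mod 2 = 0+0+0+0+0+0+0+0+0+0+0+0+0+0+0+0+0+0+0+0+0+0+0+0+0+0 mod 2 = 0
  c[12] = d·G[:,12] = (00100110001110110011111100)·(00000000100000000000000000) mod 2 = 0+0+0+0+0+0+0+0+0+0+0+0+0+0+0+0+0+0+0+0+0+0+0+0+0+0 mod 2 = 0
  c[13] = d·G[:,13] = (00100110001110110011111100)·(00000000010000000000000000) mod 2 = 0+0+0+0+0+0+0+0+0+0+0+0+0+0+0+0+0+0+0+0+0+0+0+0+0+0 mod 2 = 0
  c[14] = d·G[:,14] = (00100110001110110011111100)·(00000000001000000000000000) mod 2 = 0+0+0+0+0+0+0+0+0+0+1+0+0+0+0+0+0+0+0+0+0+0+0+0+0+0 mod 2 = 1
  c[15] = d·G[:,15] = (00100110001110110011111100)·(00000000000111111111111111) mod 2 = 0+0+0+0+0+0+0+0+0+0+0+1+1+0+1+1+0+0+1+1+1+1+1+1+0+0 mod 2 = 0
  c[16] = d·G[:,16] = (00100110001110110011111100)·(00000000000100000000000000) mod 2 = 0+0+0+0+0+0+0+0+0+0+0+1+0+0+0+0+0+0+0+0+0+0+0+0+0+0 mod 2 = 1
  c[17] = d·G[:,17] = (00100110001110110011111100)·(00000000000010000000000000) mod 2 = 0+0+0+0+0+0+0+0+0+0+0+0+1+0+0+0+0+0+0+0+0+0+0+0+0+0 mod 2 = 1
  c[18] = d·G[:,18] = (00100110001110110011111100)·(00000000000001000000000000) mod 2 = 0+0+0+0+0+0+0+0+0+0+0+0+0+0+0+0+0+0+0+0+0+0+0+0+0+0 mod 2 = 0
  c[19] = d·G[:,19] = (00100110001110110011111100)·(00000000000000100000000000) mod 2 = 0+0+0+0+0+0+0+0+0+0+0+0+0+0+1+0+0+0+0+0+0+0+0+0+0+0 mod 2 = 1
  c[20] = d·G[:,20] = (00100110001110110011111100)·(00000000000000010000000000) mod 2 = 0+0+0+0+0+0+0+0+0+0+0+0+0+0+0+1+0+0+0+0+0+0+0+0+0+0 mod 2 = 1
  c[21] = d·G[:,21] = (00100110001110110011111100)·(00000000000000001000000000) mod 2 = 0+0+0+0+0+0+0+0+0+0+0+0+0+0+0+0+0+0+0+0+0+0+0+0+0+0 mod 2 = 0
  c[22] = d·G[:,22] = (00100110001110110011111100)·(00000000000000000100000000) mod 2 = 0+0+0+0+0+0+0+0+0+0+0+0+0+0+0+0+0+0+0+0+0+0+0+0+0+0 mod 2 = 0
  c[23] = d·G[:,23] = (00100110001110110011111100)·(00000000000000000010000000) mod 2 = 0+0+0+0+0+0+0+0+0+0+0+0+0+0+0+0+0+0+1+0+0+0+0+0+0+0 mod 2 = 1
  c[24] = d·G[:,24] = (00100110001110110011111100)·(00000000000000000001000000) mod 2 = 0+0+0+0+0+0+0+0+0+0+0+0+0+0+0+0+0+0+0+1+0+0+0+0+0+0 mod 2 = 1
  c[25] = d·G[:,25] = (00100110001110110011111100)·(00000000000000000000100000) mod 2 = 0+0+0+0+0+0+0+0+0+0+0+0+0+0+0+0+0+0+0+0+1+0+0+0+0+0 mod 2 = 1
  c[26] = d·G[:,26] = (00100110001110110011111100)·(00000000000000000000010000) mod 2 = 0+0+0+0+0+0+0+0+0+0+0+0+0+0+0+0+0+0+0+0+0+1+0+0+0+0 mod 2 = 1
  c[27] = d·G[:,27] = (00100110001110110011111100)·(00000000000000000000001000) mod 2 = 0+0+0+0+0+0+0+0+0+0+0+0+0+0+0+0+0+0+0+0+0+0+1+0+0+0 mod 2 = 1
  c[28] = d·G[:,28] = (00100110001110110011111100)·(00000000000000000000000100) mod 2 = 0+0+0+0+0+0+0+0+0+0+0+0+0+0+0+0+0+0+0+0+0+0+0+1+0+0 mod 2 = 1
  c[29] = d·G[:,29] = (00100110001110110011111100)·(00000000000000000000000010) mod 2 = 0+0+0+0+0+0+0+0+0+0+0+0+0+0+0+0+0+0+0+0+0+0+0+0+0+0 mod 2 = 0
  c[30] = d·G[:,30] = (00100110001110110011111100)·(00000000000000000000000001) mod 2 = 0+0+0+0+0+0+0+0+0+0+0+0+0+0+0+0+0+0+0+0+0+0+0+0+0+0 mod 2 = 0
Codeword = 1100010101100010110110011111100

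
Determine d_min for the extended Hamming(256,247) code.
d_min = 4 (adding an overall parity bit to Hamming(255,247) raises d_min from 3 to 4).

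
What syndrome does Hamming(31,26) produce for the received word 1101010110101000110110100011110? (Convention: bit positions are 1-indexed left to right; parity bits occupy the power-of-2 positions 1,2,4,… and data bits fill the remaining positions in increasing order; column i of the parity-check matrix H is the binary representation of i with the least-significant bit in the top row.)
Syndrome s = H · r^T (mod 2), r = 1101010110101000110110100011110:
  s[0] = (1010101010101010101010101010101)·(1101010110101000110110100011110) mod 2 = 1+0+0+0+0+0+0+0+1+0+1+0+1+0+0+0+1+0+0+0+1+0+1+0+0+0+1+0+1+0+0 mod 2 = 1
  s[1] = (0110011001100110011001100110011)·(1101010110101000110110100011110) mod 2 = 0+1+0+0+0+1+0+0+0+0+1+0+0+0+0+0+0+1+0+0+0+0+1+0+0+0+1+0+0+1+0 mod 2 = 1
  s[2] = (0001111000011110000111100001111)·(1101010110101000110110100011110) mod 2 = 0+0+0+1+0+1+0+0+0+0+0+0+1+0+0+0+0+0+0+1+1+0+1+0+0+0+0+1+1+1+0 mod 2 = 1
  s[3] = (0000000111111110000000011111111)·(1101010110101000110110100011110) mod 2 = 0+0+0+0+0+0+0+1+1+0+1+0+1+0+0+0+0+0+0+0+0+0+0+0+0+0+1+1+1+1+0 mod 2 = 0
  s[4] = (0000000000000001111111111111111)·(1101010110101000110110100011110) mod 2 = 0+0+0+0+0+0+0+0+0+0+0+0+0+0+0+0+1+1+0+1+1+0+1+0+0+0+1+1+1+1+0 mod 2 = 1
Syndrome = 11101
Non-zero syndrome: error at position 23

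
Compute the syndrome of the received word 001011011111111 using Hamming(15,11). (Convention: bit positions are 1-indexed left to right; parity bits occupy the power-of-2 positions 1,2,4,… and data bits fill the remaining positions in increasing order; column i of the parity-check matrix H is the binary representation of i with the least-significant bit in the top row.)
Syndrome s = H · r^T (mod 2), r = 001011011111111:
  s[0] = (101010101010101)·(001011011111111) mod 2 = 0+0+1+0+1+0+0+0+1+0+1+0+1+0+1 mod 2 = 0
  s[1] = (011001100110011)·(001011011111111) mod 2 = 0+0+1+0+0+1+0+0+0+1+1+0+0+1+1 mod 2 = 0
  s[2] = (000111100001111)·(001011011111111) mod 2 = 0+0+0+0+1+1+0+0+0+0+0+1+1+1+1 mod 2 = 0
  s[3] = (000000011111111)·(001011011111111) mod 2 = 0+0+0+0+0+0+0+1+1+1+1+1+1+1+1 mod 2 = 0
Syndrome = 0000
s = 0: no error detected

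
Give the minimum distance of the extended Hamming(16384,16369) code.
d_min = 4 (adding an overall parity bit to Hamming(16383,16369) raises d_min from 3 to 4).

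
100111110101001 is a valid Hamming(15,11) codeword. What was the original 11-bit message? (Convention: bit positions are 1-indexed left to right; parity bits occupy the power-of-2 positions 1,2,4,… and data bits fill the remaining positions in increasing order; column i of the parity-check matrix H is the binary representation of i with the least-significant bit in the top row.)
Parity bits occupy power-of-2 positions; data bits are at positions {3,5,6,7,9,10,11,12,13,14,15} (1-indexed).
Extract: c[3]=0 c[5]=1 c[6]=1 c[7]=1 c[9]=0 c[10]=1 c[11]=0 c[12]=1 c[13]=0 c[14]=0 c[15]=1
Data = 01110101001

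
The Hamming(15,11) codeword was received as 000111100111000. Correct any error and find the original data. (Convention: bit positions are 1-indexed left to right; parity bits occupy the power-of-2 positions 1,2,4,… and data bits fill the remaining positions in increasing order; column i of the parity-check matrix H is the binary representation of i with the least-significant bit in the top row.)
Syndrome s = H · r^T (mod 2), r = 000111100111000:
  s[0] = (101010101010101)·(000111100111000) mod 2 = 0+0+0+0+1+0+1+0+0+0+1+0+0+0+0 mod 2 = 1
  s[1] = (011001100110011)·(000111100111000) mod 2 = 0+0+0+0+0+1+1+0+0+1+1+0+0+0+0 mod 2 = 0
  s[2] = (000111100001111)·(000111100111000) mod 2 = 0+0+0+1+1+1+1+0+0+0+0+1+0+0+0 mod 2 = 1
  s[3] = (000000011111111)·(000111100111000) mod 2 = 0+0+0+0+0+0+0+0+0+1+1+1+0+0+0 mod 2 = 1
Syndrome = 1011
Column 13 of H equals this syndrome → error at bit 13 (1-indexed).
Flip bit 13: 000111100111000 → 000111100111100
Extract data bits at positions {3,5,6,7,9,10,11,12,13,14,15}: 01110111100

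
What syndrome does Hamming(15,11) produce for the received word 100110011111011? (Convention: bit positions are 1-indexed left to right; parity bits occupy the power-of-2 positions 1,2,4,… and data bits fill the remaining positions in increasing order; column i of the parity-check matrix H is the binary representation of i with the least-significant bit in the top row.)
Syndrome s = H · r^T (mod 2), r = 100110011111011:
  s[0] = (101010101010101)·(100110011111011) mod 2 = 1+0+0+0+1+0+0+0+1+0+1+0+0+0+1 mod 2 = 1
  s[1] = (011001100110011)·(100110011111011) mod 2 = 0+0+0+0+0+0+0+0+0+1+1+0+0+1+1 mod 2 = 0
  s[2] = (000111100001111)·(100110011111011) mod 2 = 0+0+0+1+1+0+0+0+0+0+0+1+0+1+1 mod 2 = 1
  s[3] = (000000011111111)·(100110011111011) mod 2 = 0+0+0+0+0+0+0+1+1+1+1+1+0+1+1 mod 2 = 1
Syndrome = 1011
Non-zero syndrome: error at position 13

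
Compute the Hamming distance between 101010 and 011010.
XOR = 110000, count of 1s = 2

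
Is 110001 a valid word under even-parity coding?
Sum of all bits: 1+1+0+0+0+1 = 3; 3 mod 2 = 1. Result is 1 → parity error detected.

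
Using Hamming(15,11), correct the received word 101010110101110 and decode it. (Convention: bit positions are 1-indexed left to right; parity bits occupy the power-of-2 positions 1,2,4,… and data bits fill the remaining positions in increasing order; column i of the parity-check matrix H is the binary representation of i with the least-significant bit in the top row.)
Syndrome s = H · r^T (mod 2), r = 101010110101110:
  s[0] = (101010101010101)·(101010110101110) mod 2 = 1+0+1+0+1+0+1+0+0+0+0+0+1+0+0 mod 2 = 1
  s[1] = (011001100110011)·(101010110101110) mod 2 = 0+0+1+0+0+0+1+0+0+1+0+0+0+1+0 mod 2 = 0
  s[2] = (000111100001111)·(101010110101110) mod 2 = 0+0+0+0+1+0+1+0+0+0+0+1+1+1+0 mod 2 = 1
  s[3] = (000000011111111)·(101010110101110) mod 2 = 0+0+0+0+0+0+0+1+0+1+0+1+1+1+0 mod 2 = 1
Syndrome = 1011
Column 13 of H equals this syndrome → error at bit 13 (1-indexed).
Flip bit 13: 101010110101110 → 101010110101010
Extract data bits at positions {3,5,6,7,9,10,11,12,13,14,15}: 11010101010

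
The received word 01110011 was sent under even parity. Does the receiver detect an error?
Sum of received bits: 0+1+1+1+0+0+1+1 = 5; 5 mod 2 = 1. Result is 1 ≠ 0 → error detected.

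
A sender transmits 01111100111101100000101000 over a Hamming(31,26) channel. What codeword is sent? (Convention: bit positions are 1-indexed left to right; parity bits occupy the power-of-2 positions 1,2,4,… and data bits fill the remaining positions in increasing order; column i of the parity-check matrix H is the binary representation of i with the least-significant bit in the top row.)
Codeword c = d · G (mod 2), d = 01111100111101100000101000:
  c[0] = d·G[:,0] = (01111100111101100000101000)·(11011010101101010101010101) mod 2 = 0+1+0+1+1+0+0+0+1+0+1+1+0+1+0+0+0+0+0+0+0+0+0+0+0+0 mod 2 = 1
  c[1] = d·G[:,1] = (01111100111101100000101000)·(10110110011011001100110011) mod 2 = 0+0+1+1+0+1+0+0+0+1+1+0+0+1+0+0+0+0+0+0+1+0+0+0+0+0 mod 2 = 1
  c[2] = d·G[:,2] = (01111100111101100000101000)·(10000000000000000000000000) mod 2 = 0+0+0+0+0+0+0+0+0+0+0+0+0+0+0+0+0+0+0+0+0+0+0+0+0+0 mod 2 = 0
  c[3] = d·G[:,3] = (01111100111101100000101000)·(01110001111000111100001111) mod 2 = 0+1+1+1+0+0+0+0+1+1+1+0+0+0+1+0+0+0+0+0+0+0+1+0+0+0 mod 2 = 0
  c[4] = d·G[:,4] = (01111100111101100000101000)·(01000000000000000000000000) mod 2 = 0+1+0+0+0+0+0+0+0+0+0+0+0+0+0+0+0+0+0+0+0+0+0+0+0+0 mod 2 = 1
  c[5] = d·G[:,5] = (01111100111101100000101000)·(00100000000000000000000000) mod 2 = 0+0+1+0+0+0+0+0+0+0+0+0+0+0+0+0+0+0+0+0+0+0+0+0+0+0 mod 2 = 1
  c[6] = d·G[:,6] = (01111100111101100000101000)·(00010000000000000000000000) mod 2 = 0+0+0+1+0+0+0+0+0+0+0+0+0+0+0+0+0+0+0+0+0+0+0+0+0+0 mod 2 = 1
  c[7] = d·G[:,7] = (01111100111101100000101000)·(00001111111000000011111111) mod 2 = 0+0+0+0+1+1+0+0+1+1+1+0+0+0+0+0+0+0+0+0+1+0+1+0+0+0 mod 2 = 1
  c[8] = d·G[:,8] = (01111100111101100000101000)·(00001000000000000000000000) mod 2 = 0+0+0+0+1+0+0+0+0+0+0+0+0+0+0+0+0+0+0+0+0+0+0+0+0+0 mod 2 = 1
  c[9] = d·G[:,9] = (01111100111101100000101000)·(00000100000000000000000000) mod 2 = 0+0+0+0+0+1+0+0+0+0+0+0+0+0+0+0+0+0+0+0+0+0+0+0+0+0 mod 2 = 1
  c[10] = d·G[:,10] = (01111100111101100000101000)·(00000010000000000000000000) mod 2 = 0+0+0+0+0+0+0+0+0+0+0+0+0+0+0+0+0+0+0+0+0+0+0+0+0+0 mod 2 = 0
  c[11] = d·G[:,11] = (01111100111101100000101000)·(00000001000000000000000000) mod 2 = 0+0+0+0+0+0+0+0+0+0+0+0+0+0+0+0+0+0+0+0+0+0+0+0+0+0 mod 2 = 0
  c[12] = d·G[:,12] = (01111100111101100000101000)·(00000000100000000000000000) mod 2 = 0+0+0+0+0+0+0+0+1+0+0+0+0+0+0+0+0+0+0+0+0+0+0+0+0+0 mod 2 = 1
  c[13] = d·G[:,13] = (01111100111101100000101000)·(00000000010000000000000000) mod 2 = 0+0+0+0+0+0+0+0+0+1+0+0+0+0+0+0+0+0+0+0+0+0+0+0+0+0 mod 2 = 1
  c[14] = d·G[:,14] = (01111100111101100000101000)·(00000000001000000000000000) mod 2 = 0+0+0+0+0+0+0+0+0+0+1+0+0+0+0+0+0+0+0+0+0+0+0+0+0+0 mod 2 = 1
  c[15] = d·G[:,15] = (01111100111101100000101000)·(00000000000111111111111111) mod 2 = 0+0+0+0+0+0+0+0+0+0+0+1+0+1+1+0+0+0+0+0+1+0+1+0+0+0 mod 2 = 1
  c[16] = d·G[:,16] = (01111100111101100000101000)·(00000000000100000000000000) mod 2 = 0+0+0+0+0+0+0+0+0+0+0+1+0+0+0+0+0+0+0+0+0+0+0+0+0+0 mod 2 = 1
  c[17] = d·G[:,17] = (01111100111101100000101000)·(00000000000010000000000000) mod 2 = 0+0+0+0+0+0+0+0+0+0+0+0+0+0+0+0+0+0+0+0+0+0+0+0+0+0 mod 2 = 0
  c[18] = d·G[:,18] = (01111100111101100000101000)·(00000000000001000000000000) mod 2 = 0+0+0+0+0+0+0+0+0+0+0+0+0+1+0+0+0+0+0+0+0+0+0+0+0+0 mod 2 = 1
  c[19] = d·G[:,19] = (01111100111101100000101000)·(00000000000000100000000000) mod 2 = 0+0+0+0+0+0+0+0+0+0+0+0+0+0+1+0+0+0+0+0+0+0+0+0+0+0 mod 2 = 1
  c[20] = d·G[:,20] = (01111100111101100000101000)·(00000000000000010000000000) mod 2 = 0+0+0+0+0+0+0+0+0+0+0+0+0+0+0+0+0+0+0+0+0+0+0+0+0+0 mod 2 = 0
  c[21] = d·G[:,21] = (01111100111101100000101000)·(00000000000000001000000000) mod 2 = 0+0+0+0+0+0+0+0+0+0+0+0+0+0+0+0+0+0+0+0+0+0+0+0+0+0 mod 2 = 0
  c[22] = d·G[:,22] = (01111100111101100000101000)·(00000000000000000100000000) mod 2 = 0+0+0+0+0+0+0+0+0+0+0+0+0+0+0+0+0+0+0+0+0+0+0+0+0+0 mod 2 = 0
  c[23] = d·G[:,23] = (01111100111101100000101000)·(00000000000000000010000000) mod 2 = 0+0+0+0+0+0+0+0+0+0+0+0+0+0+0+0+0+0+0+0+0+0+0+0+0+0 mod 2 = 0
  c[24] = d·G[:,24] = (01111100111101100000101000)·(00000000000000000001000000) mod 2 = 0+0+0+0+0+0+0+0+0+0+0+0+0+0+0+0+0+0+0+0+0+0+0+0+0+0 mod 2 = 0
  c[25] = d·G[:,25] = (01111100111101100000101000)·(00000000000000000000100000) mod 2 = 0+0+0+0+0+0+0+0+0+0+0+0+0+0+0+0+0+0+0+0+1+0+0+0+0+0 mod 2 = 1
  c[26] = d·G[:,26] = (01111100111101100000101000)·(00000000000000000000010000) mod 2 = 0+0+0+0+0+0+0+0+0+0+0+0+0+0+0+0+0+0+0+0+0+0+0+0+0+0 mod 2 = 0
  c[27] = d·G[:,27] = (01111100111101100000101000)·(00000000000000000000001000) mod 2 = 0+0+0+0+0+0+0+0+0+0+0+0+0+0+0+0+0+0+0+0+0+0+1+0+0+0 mod 2 = 1
  c[28] = d·G[:,28] = (01111100111101100000101000)·(00000000000000000000000100) mod 2 = 0+0+0+0+0+0+0+0+0+0+0+0+0+0+0+0+0+0+0+0+0+0+0+0+0+0 mod 2 = 0
  c[29] = d·G[:,29] = (01111100111101100000101000)·(00000000000000000000000010) mod 2 = 0+0+0+0+0+0+0+0+0+0+0+0+0+0+0+0+0+0+0+0+0+0+0+0+0+0 mod 2 = 0
  c[30] = d·G[:,30] = (01111100111101100000101000)·(00000000000000000000000001) mod 2 = 0+0+0+0+0+0+0+0+0+0+0+0+0+0+0+0+0+0+0+0+0+0+0+0+0+0 mod 2 = 0
Codeword = 1100111111001111101100000101000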